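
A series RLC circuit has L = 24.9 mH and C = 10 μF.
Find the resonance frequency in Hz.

Step 1 — Resonance condition Im(Z)=0 gives ω₀ = 1/√(LC).
Step 2 — ω₀ = 1/√(0.0249·1e-05) = 2004 rad/s.
Step 3 — f₀ = ω₀/(2π) = 318.9 Hz.

f₀ = 318.9 Hz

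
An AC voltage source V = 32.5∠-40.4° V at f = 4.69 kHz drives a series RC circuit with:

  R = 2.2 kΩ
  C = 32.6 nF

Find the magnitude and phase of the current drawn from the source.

Step 1 — Angular frequency: ω = 2π·f = 2π·4690 = 2.947e+04 rad/s.
Step 2 — Component impedances:
  R: Z = R = 2200 Ω
  C: Z = 1/(jωC) = -j/(ω·C) = 0 - j1041 Ω
Step 3 — Series combination: Z_total = R + C = 2200 - j1041 Ω = 2434∠-25.3° Ω.
Step 4 — Source phasor: V = 32.5∠-40.4° V = 24.75 - j21.06 V.
Step 5 — Ohm's law: I = V / Z_total = (24.75 - j21.06) / (2200 - j1041) = 0.01289 - j0.003474 A.
Step 6 — Convert to polar: |I| = 0.01335 A, ∠I = -15.1°.

I = 0.01335∠-15.1° A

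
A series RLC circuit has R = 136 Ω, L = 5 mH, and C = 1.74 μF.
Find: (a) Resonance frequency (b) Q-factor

Step 1 — Resonance condition Im(Z)=0 gives ω₀ = 1/√(LC).
Step 2 — ω₀ = 1/√(0.005·1.74e-06) = 1.072e+04 rad/s.
Step 3 — f₀ = ω₀/(2π) = 1706 Hz.
Step 4 — Series Q: Q = ω₀L/R = 1.072e+04·0.005/136 = 0.3942.

(a) f₀ = 1706 Hz  (b) Q = 0.3942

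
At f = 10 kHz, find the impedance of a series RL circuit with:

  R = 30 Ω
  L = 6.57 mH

Step 1 — Angular frequency: ω = 2π·f = 2π·1e+04 = 6.283e+04 rad/s.
Step 2 — Component impedances:
  R: Z = R = 30 Ω
  L: Z = jωL = j·6.283e+04·0.00657 = 0 + j412.8 Ω
Step 3 — Series combination: Z_total = R + L = 30 + j412.8 Ω = 413.9∠85.8° Ω.

Z = 30 + j412.8 Ω = 413.9∠85.8° Ω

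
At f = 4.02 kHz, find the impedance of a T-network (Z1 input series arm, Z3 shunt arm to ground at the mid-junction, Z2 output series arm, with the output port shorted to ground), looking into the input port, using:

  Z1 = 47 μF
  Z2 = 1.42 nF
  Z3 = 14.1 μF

Step 1 — Angular frequency: ω = 2π·f = 2π·4020 = 2.526e+04 rad/s.
Step 2 — Component impedances:
  Z1: Z = 1/(jωC) = -j/(ω·C) = 0 - j0.8424 Ω
  Z2: Z = 1/(jωC) = -j/(ω·C) = 0 - j2.788e+04 Ω
  Z3: Z = 1/(jωC) = -j/(ω·C) = 0 - j2.808 Ω
Step 3 — With the output port shorted to ground, the output series arm Z2 runs from the junction to ground; the shunt arm Z3 also runs from the junction to ground. They appear in parallel: Z3 || Z2 = 0 - j2.808 Ω.
Step 4 — Series with input arm Z1: Z_in = Z1 + (Z3 || Z2) = 0 - j3.65 Ω = 3.65∠-90.0° Ω.

Z = 0 - j3.65 Ω = 3.65∠-90.0° Ω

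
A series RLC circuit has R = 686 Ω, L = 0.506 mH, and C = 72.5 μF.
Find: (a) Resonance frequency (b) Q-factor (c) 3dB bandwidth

Step 1 — Resonance: ω₀ = 1/√(LC) = 1/√(0.000506·7.25e-05) = 5221 rad/s.
Step 2 — f₀ = ω₀/(2π) = 831 Hz.
Step 3 — Series Q: Q = ω₀L/R = 5221·0.000506/686 = 0.003851.
Step 4 — Bandwidth: Δω = ω₀/Q = 1.356e+06 rad/s; BW = Δω/(2π) = 2.158e+05 Hz.

(a) f₀ = 831 Hz  (b) Q = 0.003851  (c) BW = 2.158e+05 Hz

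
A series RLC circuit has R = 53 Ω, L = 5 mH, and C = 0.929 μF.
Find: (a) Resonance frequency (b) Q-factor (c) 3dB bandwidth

Step 1 — Resonance condition Im(Z)=0 gives ω₀ = 1/√(LC).
Step 2 — ω₀ = 1/√(0.005·9.29e-07) = 1.467e+04 rad/s.
Step 3 — f₀ = ω₀/(2π) = 2335 Hz.
Step 4 — Series Q: Q = ω₀L/R = 1.467e+04·0.005/53 = 1.384.
Step 5 — 3dB bandwidth: Δω = ω₀/Q = 1.06e+04 rad/s; BW = Δω/(2π) = 1687 Hz.

(a) f₀ = 2335 Hz  (b) Q = 1.384  (c) BW = 1687 Hz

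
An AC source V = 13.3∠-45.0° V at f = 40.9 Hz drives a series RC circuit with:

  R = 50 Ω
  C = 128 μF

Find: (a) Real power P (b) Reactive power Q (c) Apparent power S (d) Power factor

Step 1 — Angular frequency: ω = 2π·f = 2π·40.9 = 257 rad/s.
Step 2 — Component impedances:
  R: Z = R = 50 Ω
  C: Z = 1/(jωC) = -j/(ω·C) = 0 - j30.4 Ω
Step 3 — Series combination: Z_total = R + C = 50 - j30.4 Ω = 58.52∠-31.3° Ω.
Step 4 — Source phasor: V = 13.3∠-45.0° V = 9.405 - j9.405 V.
Step 5 — Current: I = V / Z = 0.2208 - j0.05383 A = 0.2273∠-13.7° A.
Step 6 — Complex power: S = V·I* = 2.583 - j1.57 VA.
Step 7 — Real power: P = Re(S) = 2.583 W.
Step 8 — Reactive power: Q = Im(S) = -1.57 VAR.
Step 9 — Apparent power: |S| = 3.023 VA.
Step 10 — Power factor: PF = P/|S| = 0.8545 (leading).

(a) P = 2.583 W  (b) Q = -1.57 VAR  (c) S = 3.023 VA  (d) PF = 0.8545 (leading)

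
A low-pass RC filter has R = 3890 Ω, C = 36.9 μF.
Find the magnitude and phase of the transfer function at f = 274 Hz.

Step 1 — Angular frequency: ω = 2π·274 = 1722 rad/s.
Step 2 — Transfer function: H(jω) = 1/(1 + jωRC).
Step 3 — Denominator: 1 + jωRC = 1 + j·1722·3890·3.69e-05 = 1 + j247.1.
Step 4 — H = 1.637e-05 - j0.004047.
Step 5 — Magnitude: |H| = 0.004047 (-47.9 dB); phase: φ = -89.8°.

|H| = 0.004047 (-47.9 dB), φ = -89.8°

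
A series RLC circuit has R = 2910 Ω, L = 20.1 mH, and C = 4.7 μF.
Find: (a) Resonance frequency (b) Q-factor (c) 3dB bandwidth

Step 1 — Resonance: ω₀ = 1/√(LC) = 1/√(0.0201·4.7e-06) = 3254 rad/s.
Step 2 — f₀ = ω₀/(2π) = 517.8 Hz.
Step 3 — Series Q: Q = ω₀L/R = 3254·0.0201/2910 = 0.02247.
Step 4 — Bandwidth: Δω = ω₀/Q = 1.448e+05 rad/s; BW = Δω/(2π) = 2.304e+04 Hz.

(a) f₀ = 517.8 Hz  (b) Q = 0.02247  (c) BW = 2.304e+04 Hz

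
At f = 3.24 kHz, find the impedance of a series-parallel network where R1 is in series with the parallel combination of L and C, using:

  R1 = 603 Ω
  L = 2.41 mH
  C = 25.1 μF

Step 1 — Angular frequency: ω = 2π·f = 2π·3240 = 2.036e+04 rad/s.
Step 2 — Component impedances:
  R1: Z = R = 603 Ω
  L: Z = jωL = j·2.036e+04·0.00241 = 0 + j49.06 Ω
  C: Z = 1/(jωC) = -j/(ω·C) = 0 - j1.957 Ω
Step 3 — Parallel branch: L || C = 1/(1/L + 1/C) = 0 - j2.038 Ω.
Step 4 — Series with R1: Z_total = R1 + (L || C) = 603 - j2.038 Ω = 603∠-0.2° Ω.

Z = 603 - j2.038 Ω = 603∠-0.2° Ω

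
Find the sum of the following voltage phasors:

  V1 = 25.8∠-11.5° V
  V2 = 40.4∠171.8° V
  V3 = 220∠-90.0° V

Step 1 — Convert each phasor to rectangular form:
  V1 = 25.8·(cos(-11.5°) + j·sin(-11.5°)) = 25.28 - j5.144 V
  V2 = 40.4·(cos(171.8°) + j·sin(171.8°)) = -39.99 + j5.762 V
  V3 = 220·(cos(-90.0°) + j·sin(-90.0°)) = 0 - j220 V
Step 2 — Sum components: V_total = -14.7 - j219.4 V.
Step 3 — Convert to polar: |V_total| = 219.9 V, ∠V_total = -93.8°.

V_total = 219.9∠-93.8° V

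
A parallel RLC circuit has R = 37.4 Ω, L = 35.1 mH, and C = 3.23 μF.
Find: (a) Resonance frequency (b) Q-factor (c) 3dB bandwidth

Step 1 — Resonance: ω₀ = 1/√(LC) = 1/√(0.0351·3.23e-06) = 2970 rad/s.
Step 2 — f₀ = ω₀/(2π) = 472.7 Hz.
Step 3 — Parallel Q: Q = R/(ω₀L) = 37.4/(2970·0.0351) = 0.3588.
Step 4 — Bandwidth: Δω = ω₀/Q = 8278 rad/s; BW = Δω/(2π) = 1317 Hz.

(a) f₀ = 472.7 Hz  (b) Q = 0.3588  (c) BW = 1317 Hz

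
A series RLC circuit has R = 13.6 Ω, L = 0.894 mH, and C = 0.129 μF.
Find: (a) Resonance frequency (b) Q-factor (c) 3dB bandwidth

Step 1 — Resonance condition Im(Z)=0 gives ω₀ = 1/√(LC).
Step 2 — ω₀ = 1/√(0.000894·1.29e-07) = 9.312e+04 rad/s.
Step 3 — f₀ = ω₀/(2π) = 1.482e+04 Hz.
Step 4 — Series Q: Q = ω₀L/R = 9.312e+04·0.000894/13.6 = 6.121.
Step 5 — 3dB bandwidth: Δω = ω₀/Q = 1.521e+04 rad/s; BW = Δω/(2π) = 2421 Hz.

(a) f₀ = 1.482e+04 Hz  (b) Q = 6.121  (c) BW = 2421 Hz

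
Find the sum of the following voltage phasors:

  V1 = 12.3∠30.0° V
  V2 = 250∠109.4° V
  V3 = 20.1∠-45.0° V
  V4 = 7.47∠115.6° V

Step 1 — Convert each phasor to rectangular form:
  V1 = 12.3·(cos(30.0°) + j·sin(30.0°)) = 10.65 + j6.15 V
  V2 = 250·(cos(109.4°) + j·sin(109.4°)) = -83.04 + j235.8 V
  V3 = 20.1·(cos(-45.0°) + j·sin(-45.0°)) = 14.21 - j14.21 V
  V4 = 7.47·(cos(115.6°) + j·sin(115.6°)) = -3.228 + j6.737 V
Step 2 — Sum components: V_total = -61.4 + j234.5 V.
Step 3 — Convert to polar: |V_total| = 242.4 V, ∠V_total = 104.7°.

V_total = 242.4∠104.7° V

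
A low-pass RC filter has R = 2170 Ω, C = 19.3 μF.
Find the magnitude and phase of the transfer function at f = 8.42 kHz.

Step 1 — Angular frequency: ω = 2π·8420 = 5.29e+04 rad/s.
Step 2 — Transfer function: H(jω) = 1/(1 + jωRC).
Step 3 — Denominator: 1 + jωRC = 1 + j·5.29e+04·2170·1.93e-05 = 1 + j2216.
Step 4 — H = 2.037e-07 - j0.0004513.
Step 5 — Magnitude: |H| = 0.0004513 (-66.9 dB); phase: φ = -90.0°.

|H| = 0.0004513 (-66.9 dB), φ = -90.0°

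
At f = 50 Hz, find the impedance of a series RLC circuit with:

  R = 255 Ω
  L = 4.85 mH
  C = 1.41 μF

Step 1 — Angular frequency: ω = 2π·f = 2π·50 = 314.2 rad/s.
Step 2 — Component impedances:
  R: Z = R = 255 Ω
  L: Z = jωL = j·314.2·0.00485 = 0 + j1.524 Ω
  C: Z = 1/(jωC) = -j/(ω·C) = 0 - j2258 Ω
Step 3 — Series combination: Z_total = R + L + C = 255 - j2256 Ω = 2270∠-83.6° Ω.

Z = 255 - j2256 Ω = 2270∠-83.6° Ω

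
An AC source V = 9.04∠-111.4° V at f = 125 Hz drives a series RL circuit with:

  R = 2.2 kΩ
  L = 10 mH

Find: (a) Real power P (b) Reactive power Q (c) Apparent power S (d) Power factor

Step 1 — Angular frequency: ω = 2π·f = 2π·125 = 785.4 rad/s.
Step 2 — Component impedances:
  R: Z = R = 2200 Ω
  L: Z = jωL = j·785.4·0.01 = 0 + j7.854 Ω
Step 3 — Series combination: Z_total = R + L = 2200 + j7.854 Ω = 2200∠0.2° Ω.
Step 4 — Source phasor: V = 9.04∠-111.4° V = -3.298 - j8.417 V.
Step 5 — Current: I = V / Z = -0.001513 - j0.00382 A = 0.004109∠-111.6° A.
Step 6 — Complex power: S = V·I* = 0.03715 + j0.0001326 VA.
Step 7 — Real power: P = Re(S) = 0.03715 W.
Step 8 — Reactive power: Q = Im(S) = 0.0001326 VAR.
Step 9 — Apparent power: |S| = 0.03715 VA.
Step 10 — Power factor: PF = P/|S| = 1 (lagging).

(a) P = 0.03715 W  (b) Q = 0.0001326 VAR  (c) S = 0.03715 VA  (d) PF = 1 (lagging)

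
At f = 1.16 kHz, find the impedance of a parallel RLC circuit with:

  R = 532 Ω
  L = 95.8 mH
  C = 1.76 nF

Step 1 — Angular frequency: ω = 2π·f = 2π·1160 = 7288 rad/s.
Step 2 — Component impedances:
  R: Z = R = 532 Ω
  L: Z = jωL = j·7288·0.0958 = 0 + j698.2 Ω
  C: Z = 1/(jωC) = -j/(ω·C) = 0 - j7.796e+04 Ω
Step 3 — Parallel combination: 1/Z_total = 1/R + 1/L + 1/C; Z_total = 338.8 + j255.8 Ω = 424.6∠37.1° Ω.

Z = 338.8 + j255.8 Ω = 424.6∠37.1° Ω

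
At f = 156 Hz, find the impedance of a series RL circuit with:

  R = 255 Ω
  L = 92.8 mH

Step 1 — Angular frequency: ω = 2π·f = 2π·156 = 980.2 rad/s.
Step 2 — Component impedances:
  R: Z = R = 255 Ω
  L: Z = jωL = j·980.2·0.0928 = 0 + j90.96 Ω
Step 3 — Series combination: Z_total = R + L = 255 + j90.96 Ω = 270.7∠19.6° Ω.

Z = 255 + j90.96 Ω = 270.7∠19.6° Ω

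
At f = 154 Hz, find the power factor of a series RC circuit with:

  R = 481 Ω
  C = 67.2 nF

Step 1 — Angular frequency: ω = 2π·f = 2π·154 = 967.6 rad/s.
Step 2 — Component impedances:
  R: Z = R = 481 Ω
  C: Z = 1/(jωC) = -j/(ω·C) = 0 - j1.538e+04 Ω
Step 3 — Series combination: Z_total = R + C = 481 - j1.538e+04 Ω = 1.539e+04∠-88.2° Ω.
Step 4 — Power factor: PF = cos(φ) = Re(Z)/|Z| = 481/15387 = 0.03126.
Step 5 — Type: Im(Z) = -1.538e+04 ⇒ leading (phase φ = -88.2°).

PF = 0.03126 (leading, φ = -88.2°)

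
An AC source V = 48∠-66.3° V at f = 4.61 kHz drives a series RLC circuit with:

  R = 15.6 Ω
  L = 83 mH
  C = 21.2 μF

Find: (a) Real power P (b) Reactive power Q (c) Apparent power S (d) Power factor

Step 1 — Angular frequency: ω = 2π·f = 2π·4610 = 2.897e+04 rad/s.
Step 2 — Component impedances:
  R: Z = R = 15.6 Ω
  L: Z = jωL = j·2.897e+04·0.083 = 0 + j2404 Ω
  C: Z = 1/(jωC) = -j/(ω·C) = 0 - j1.628 Ω
Step 3 — Series combination: Z_total = R + L + C = 15.6 + j2403 Ω = 2403∠89.6° Ω.
Step 4 — Source phasor: V = 48∠-66.3° V = 19.29 - j43.95 V.
Step 5 — Current: I = V / Z = -0.01824 - j0.008149 A = 0.01998∠-155.9° A.
Step 6 — Complex power: S = V·I* = 0.006227 + j0.959 VA.
Step 7 — Real power: P = Re(S) = 0.006227 W.
Step 8 — Reactive power: Q = Im(S) = 0.959 VAR.
Step 9 — Apparent power: |S| = 0.959 VA.
Step 10 — Power factor: PF = P/|S| = 0.006493 (lagging).

(a) P = 0.006227 W  (b) Q = 0.959 VAR  (c) S = 0.959 VA  (d) PF = 0.006493 (lagging)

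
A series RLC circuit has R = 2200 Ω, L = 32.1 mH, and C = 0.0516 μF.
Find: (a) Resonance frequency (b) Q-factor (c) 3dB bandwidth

Step 1 — Resonance: ω₀ = 1/√(LC) = 1/√(0.0321·5.16e-08) = 2.457e+04 rad/s.
Step 2 — f₀ = ω₀/(2π) = 3911 Hz.
Step 3 — Series Q: Q = ω₀L/R = 2.457e+04·0.0321/2200 = 0.3585.
Step 4 — Bandwidth: Δω = ω₀/Q = 6.854e+04 rad/s; BW = Δω/(2π) = 1.091e+04 Hz.

(a) f₀ = 3911 Hz  (b) Q = 0.3585  (c) BW = 1.091e+04 Hz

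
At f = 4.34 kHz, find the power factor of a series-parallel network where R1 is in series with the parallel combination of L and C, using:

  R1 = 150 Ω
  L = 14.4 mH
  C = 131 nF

Step 1 — Angular frequency: ω = 2π·f = 2π·4340 = 2.727e+04 rad/s.
Step 2 — Component impedances:
  R1: Z = R = 150 Ω
  L: Z = jωL = j·2.727e+04·0.0144 = 0 + j392.7 Ω
  C: Z = 1/(jωC) = -j/(ω·C) = 0 - j279.9 Ω
Step 3 — Parallel branch: L || C = 1/(1/L + 1/C) = 0 - j975 Ω.
Step 4 — Series with R1: Z_total = R1 + (L || C) = 150 - j975 Ω = 986.5∠-81.3° Ω.
Step 5 — Power factor: PF = cos(φ) = Re(Z)/|Z| = 150/986.5 = 0.1521.
Step 6 — Type: Im(Z) = -975 ⇒ leading (phase φ = -81.3°).

PF = 0.1521 (leading, φ = -81.3°)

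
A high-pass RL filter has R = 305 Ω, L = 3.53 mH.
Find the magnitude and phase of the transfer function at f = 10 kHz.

Step 1 — Angular frequency: ω = 2π·1e+04 = 6.283e+04 rad/s.
Step 2 — Transfer function: H(jω) = jωL/(R + jωL).
Step 3 — Numerator jωL = j·221.8; denominator R + jωL = 305 + j221.8.
Step 4 — H = 0.3459 + j0.4757.
Step 5 — Magnitude: |H| = 0.5881 (-4.6 dB); phase: φ = 54.0°.

|H| = 0.5881 (-4.6 dB), φ = 54.0°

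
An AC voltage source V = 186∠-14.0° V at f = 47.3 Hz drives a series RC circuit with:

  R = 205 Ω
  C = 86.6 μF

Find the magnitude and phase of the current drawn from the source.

Step 1 — Angular frequency: ω = 2π·f = 2π·47.3 = 297.2 rad/s.
Step 2 — Component impedances:
  R: Z = R = 205 Ω
  C: Z = 1/(jωC) = -j/(ω·C) = 0 - j38.85 Ω
Step 3 — Series combination: Z_total = R + C = 205 - j38.85 Ω = 208.6∠-10.7° Ω.
Step 4 — Source phasor: V = 186∠-14.0° V = 180.5 - j45 V.
Step 5 — Ohm's law: I = V / Z_total = (180.5 - j45) / (205 - j38.85) = 0.89 - j0.05082 A.
Step 6 — Convert to polar: |I| = 0.8914 A, ∠I = -3.3°.

I = 0.8914∠-3.3° A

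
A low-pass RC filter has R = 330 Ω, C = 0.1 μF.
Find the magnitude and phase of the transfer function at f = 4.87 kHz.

Step 1 — Angular frequency: ω = 2π·4870 = 3.06e+04 rad/s.
Step 2 — Transfer function: H(jω) = 1/(1 + jωRC).
Step 3 — Denominator: 1 + jωRC = 1 + j·3.06e+04·330·1e-07 = 1 + j1.01.
Step 4 — H = 0.4951 - j0.5.
Step 5 — Magnitude: |H| = 0.7037 (-3.1 dB); phase: φ = -45.3°.

|H| = 0.7037 (-3.1 dB), φ = -45.3°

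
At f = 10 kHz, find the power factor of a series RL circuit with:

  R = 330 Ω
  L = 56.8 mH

Step 1 — Angular frequency: ω = 2π·f = 2π·1e+04 = 6.283e+04 rad/s.
Step 2 — Component impedances:
  R: Z = R = 330 Ω
  L: Z = jωL = j·6.283e+04·0.0568 = 0 + j3569 Ω
Step 3 — Series combination: Z_total = R + L = 330 + j3569 Ω = 3584∠84.7° Ω.
Step 4 — Power factor: PF = cos(φ) = Re(Z)/|Z| = 330/3584.1 = 0.09207.
Step 5 — Type: Im(Z) = 3569 ⇒ lagging (phase φ = 84.7°).

PF = 0.09207 (lagging, φ = 84.7°)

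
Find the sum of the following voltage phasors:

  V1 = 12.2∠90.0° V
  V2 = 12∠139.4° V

Step 1 — Convert each phasor to rectangular form:
  V1 = 12.2·(cos(90.0°) + j·sin(90.0°)) = 0 + j12.2 V
  V2 = 12·(cos(139.4°) + j·sin(139.4°)) = -9.111 + j7.809 V
Step 2 — Sum components: V_total = -9.111 + j20.01 V.
Step 3 — Convert to polar: |V_total| = 21.99 V, ∠V_total = 114.5°.

V_total = 21.99∠114.5° V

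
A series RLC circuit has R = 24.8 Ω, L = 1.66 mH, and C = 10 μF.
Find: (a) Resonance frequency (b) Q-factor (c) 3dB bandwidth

Step 1 — Resonance: ω₀ = 1/√(LC) = 1/√(0.00166·1e-05) = 7762 rad/s.
Step 2 — f₀ = ω₀/(2π) = 1235 Hz.
Step 3 — Series Q: Q = ω₀L/R = 7762·0.00166/24.8 = 0.5195.
Step 4 — Bandwidth: Δω = ω₀/Q = 1.494e+04 rad/s; BW = Δω/(2π) = 2378 Hz.

(a) f₀ = 1235 Hz  (b) Q = 0.5195  (c) BW = 2378 Hz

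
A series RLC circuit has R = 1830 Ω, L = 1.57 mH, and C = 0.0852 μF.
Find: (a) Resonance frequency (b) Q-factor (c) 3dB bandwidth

Step 1 — Resonance: ω₀ = 1/√(LC) = 1/√(0.00157·8.52e-08) = 8.646e+04 rad/s.
Step 2 — f₀ = ω₀/(2π) = 1.376e+04 Hz.
Step 3 — Series Q: Q = ω₀L/R = 8.646e+04·0.00157/1830 = 0.07418.
Step 4 — Bandwidth: Δω = ω₀/Q = 1.166e+06 rad/s; BW = Δω/(2π) = 1.855e+05 Hz.

(a) f₀ = 1.376e+04 Hz  (b) Q = 0.07418  (c) BW = 1.855e+05 Hz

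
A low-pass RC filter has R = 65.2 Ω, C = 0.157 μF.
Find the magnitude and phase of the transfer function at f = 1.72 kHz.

Step 1 — Angular frequency: ω = 2π·1720 = 1.081e+04 rad/s.
Step 2 — Transfer function: H(jω) = 1/(1 + jωRC).
Step 3 — Denominator: 1 + jωRC = 1 + j·1.081e+04·65.2·1.57e-07 = 1 + j0.1106.
Step 4 — H = 0.9879 - j0.1093.
Step 5 — Magnitude: |H| = 0.9939 (-0.1 dB); phase: φ = -6.3°.

|H| = 0.9939 (-0.1 dB), φ = -6.3°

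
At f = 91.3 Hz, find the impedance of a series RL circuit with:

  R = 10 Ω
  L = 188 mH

Step 1 — Angular frequency: ω = 2π·f = 2π·91.3 = 573.7 rad/s.
Step 2 — Component impedances:
  R: Z = R = 10 Ω
  L: Z = jωL = j·573.7·0.188 = 0 + j107.8 Ω
Step 3 — Series combination: Z_total = R + L = 10 + j107.8 Ω = 108.3∠84.7° Ω.

Z = 10 + j107.8 Ω = 108.3∠84.7° Ω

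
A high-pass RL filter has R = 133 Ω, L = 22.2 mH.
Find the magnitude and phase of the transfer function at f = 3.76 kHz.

Step 1 — Angular frequency: ω = 2π·3760 = 2.362e+04 rad/s.
Step 2 — Transfer function: H(jω) = jωL/(R + jωL).
Step 3 — Numerator jωL = j·524.5; denominator R + jωL = 133 + j524.5.
Step 4 — H = 0.9396 + j0.2383.
Step 5 — Magnitude: |H| = 0.9693 (-0.3 dB); phase: φ = 14.2°.

|H| = 0.9693 (-0.3 dB), φ = 14.2°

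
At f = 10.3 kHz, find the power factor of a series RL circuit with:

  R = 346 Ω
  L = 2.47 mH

Step 1 — Angular frequency: ω = 2π·f = 2π·1.03e+04 = 6.472e+04 rad/s.
Step 2 — Component impedances:
  R: Z = R = 346 Ω
  L: Z = jωL = j·6.472e+04·0.00247 = 0 + j159.9 Ω
Step 3 — Series combination: Z_total = R + L = 346 + j159.9 Ω = 381.1∠24.8° Ω.
Step 4 — Power factor: PF = cos(φ) = Re(Z)/|Z| = 346/381.14 = 0.9078.
Step 5 — Type: Im(Z) = 159.9 ⇒ lagging (phase φ = 24.8°).

PF = 0.9078 (lagging, φ = 24.8°)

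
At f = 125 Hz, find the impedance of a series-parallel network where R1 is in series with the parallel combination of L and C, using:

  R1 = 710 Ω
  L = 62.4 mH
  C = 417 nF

Step 1 — Angular frequency: ω = 2π·f = 2π·125 = 785.4 rad/s.
Step 2 — Component impedances:
  R1: Z = R = 710 Ω
  L: Z = jωL = j·785.4·0.0624 = 0 + j49.01 Ω
  C: Z = 1/(jωC) = -j/(ω·C) = 0 - j3053 Ω
Step 3 — Parallel branch: L || C = 1/(1/L + 1/C) = 0 + j49.81 Ω.
Step 4 — Series with R1: Z_total = R1 + (L || C) = 710 + j49.81 Ω = 711.7∠4.0° Ω.

Z = 710 + j49.81 Ω = 711.7∠4.0° Ω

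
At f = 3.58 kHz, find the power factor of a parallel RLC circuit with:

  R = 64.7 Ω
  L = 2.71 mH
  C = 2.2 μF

Step 1 — Angular frequency: ω = 2π·f = 2π·3580 = 2.249e+04 rad/s.
Step 2 — Component impedances:
  R: Z = R = 64.7 Ω
  L: Z = jωL = j·2.249e+04·0.00271 = 0 + j60.96 Ω
  C: Z = 1/(jωC) = -j/(ω·C) = 0 - j20.21 Ω
Step 3 — Parallel combination: 1/Z_total = 1/R + 1/L + 1/C; Z_total = 11.59 - j24.81 Ω = 27.39∠-65.0° Ω.
Step 4 — Power factor: PF = cos(φ) = Re(Z)/|Z| = 11.592/27.387 = 0.4233.
Step 5 — Type: Im(Z) = -24.81 ⇒ leading (phase φ = -65.0°).

PF = 0.4233 (leading, φ = -65.0°)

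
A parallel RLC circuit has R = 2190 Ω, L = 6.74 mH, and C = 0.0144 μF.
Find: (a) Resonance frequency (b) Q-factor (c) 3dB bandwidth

Step 1 — Resonance: ω₀ = 1/√(LC) = 1/√(0.00674·1.44e-08) = 1.015e+05 rad/s.
Step 2 — f₀ = ω₀/(2π) = 1.616e+04 Hz.
Step 3 — Parallel Q: Q = R/(ω₀L) = 2190/(1.015e+05·0.00674) = 3.201.
Step 4 — Bandwidth: Δω = ω₀/Q = 3.171e+04 rad/s; BW = Δω/(2π) = 5047 Hz.

(a) f₀ = 1.616e+04 Hz  (b) Q = 3.201  (c) BW = 5047 Hz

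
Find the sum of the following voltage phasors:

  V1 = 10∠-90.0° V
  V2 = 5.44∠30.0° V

Step 1 — Convert each phasor to rectangular form:
  V1 = 10·(cos(-90.0°) + j·sin(-90.0°)) = 0 - j10 V
  V2 = 5.44·(cos(30.0°) + j·sin(30.0°)) = 4.711 + j2.72 V
Step 2 — Sum components: V_total = 4.711 - j7.28 V.
Step 3 — Convert to polar: |V_total| = 8.671 V, ∠V_total = -57.1°.

V_total = 8.671∠-57.1° V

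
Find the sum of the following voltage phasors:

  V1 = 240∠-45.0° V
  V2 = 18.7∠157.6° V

Step 1 — Convert each phasor to rectangular form:
  V1 = 240·(cos(-45.0°) + j·sin(-45.0°)) = 169.7 - j169.7 V
  V2 = 18.7·(cos(157.6°) + j·sin(157.6°)) = -17.29 + j7.126 V
Step 2 — Sum components: V_total = 152.4 - j162.6 V.
Step 3 — Convert to polar: |V_total| = 222.9 V, ∠V_total = -46.8°.

V_total = 222.9∠-46.8° V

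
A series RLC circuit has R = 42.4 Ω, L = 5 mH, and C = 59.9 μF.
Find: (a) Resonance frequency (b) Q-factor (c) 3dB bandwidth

Step 1 — Resonance: ω₀ = 1/√(LC) = 1/√(0.005·5.99e-05) = 1827 rad/s.
Step 2 — f₀ = ω₀/(2π) = 290.8 Hz.
Step 3 — Series Q: Q = ω₀L/R = 1827·0.005/42.4 = 0.2155.
Step 4 — Bandwidth: Δω = ω₀/Q = 8480 rad/s; BW = Δω/(2π) = 1350 Hz.

(a) f₀ = 290.8 Hz  (b) Q = 0.2155  (c) BW = 1350 Hz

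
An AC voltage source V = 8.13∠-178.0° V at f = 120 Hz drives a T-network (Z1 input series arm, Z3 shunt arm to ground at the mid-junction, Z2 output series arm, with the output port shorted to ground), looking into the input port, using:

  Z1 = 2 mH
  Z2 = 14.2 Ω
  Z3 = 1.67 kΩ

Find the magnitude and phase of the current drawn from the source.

Step 1 — Angular frequency: ω = 2π·f = 2π·120 = 754 rad/s.
Step 2 — Component impedances:
  Z1: Z = jωL = j·754·0.002 = 0 + j1.508 Ω
  Z2: Z = R = 14.2 Ω
  Z3: Z = R = 1670 Ω
Step 3 — With the output port shorted to ground, the output series arm Z2 runs from the junction to ground; the shunt arm Z3 also runs from the junction to ground. They appear in parallel: Z3 || Z2 = 14.08 Ω.
Step 4 — Series with input arm Z1: Z_in = Z1 + (Z3 || Z2) = 14.08 + j1.508 Ω = 14.16∠6.1° Ω.
Step 5 — Source phasor: V = 8.13∠-178.0° V = -8.125 - j0.2837 V.
Step 6 — Ohm's law: I = V / Z_total = (-8.125 - j0.2837) / (14.08 + j1.508) = -0.5726 + j0.04118 A.
Step 7 — Convert to polar: |I| = 0.5741 A, ∠I = 175.9°.

I = 0.5741∠175.9° A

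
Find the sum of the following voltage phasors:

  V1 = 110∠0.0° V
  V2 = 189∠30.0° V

Step 1 — Convert each phasor to rectangular form:
  V1 = 110·(cos(0.0°) + j·sin(0.0°)) = 110 V
  V2 = 189·(cos(30.0°) + j·sin(30.0°)) = 163.7 + j94.5 V
Step 2 — Sum components: V_total = 273.7 + j94.5 V.
Step 3 — Convert to polar: |V_total| = 289.5 V, ∠V_total = 19.0°.

V_total = 289.5∠19.0° V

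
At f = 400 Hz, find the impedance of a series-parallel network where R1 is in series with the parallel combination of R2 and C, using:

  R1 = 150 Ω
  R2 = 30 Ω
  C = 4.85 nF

Step 1 — Angular frequency: ω = 2π·f = 2π·400 = 2513 rad/s.
Step 2 — Component impedances:
  R1: Z = R = 150 Ω
  R2: Z = R = 30 Ω
  C: Z = 1/(jωC) = -j/(ω·C) = 0 - j8.204e+04 Ω
Step 3 — Parallel branch: R2 || C = 1/(1/R2 + 1/C) = 30 - j0.01097 Ω.
Step 4 — Series with R1: Z_total = R1 + (R2 || C) = 180 - j0.01097 Ω = 180∠-0.0° Ω.

Z = 180 - j0.01097 Ω = 180∠-0.0° Ω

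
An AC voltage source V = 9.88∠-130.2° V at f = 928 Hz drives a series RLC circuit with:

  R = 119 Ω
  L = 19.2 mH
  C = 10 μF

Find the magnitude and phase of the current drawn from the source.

Step 1 — Angular frequency: ω = 2π·f = 2π·928 = 5831 rad/s.
Step 2 — Component impedances:
  R: Z = R = 119 Ω
  L: Z = jωL = j·5831·0.0192 = 0 + j112 Ω
  C: Z = 1/(jωC) = -j/(ω·C) = 0 - j17.15 Ω
Step 3 — Series combination: Z_total = R + L + C = 119 + j94.8 Ω = 152.1∠38.5° Ω.
Step 4 — Source phasor: V = 9.88∠-130.2° V = -6.377 - j7.546 V.
Step 5 — Ohm's law: I = V / Z_total = (-6.377 - j7.546) / (119 + j94.8) = -0.06369 - j0.01268 A.
Step 6 — Convert to polar: |I| = 0.06494 A, ∠I = -168.7°.

I = 0.06494∠-168.7° A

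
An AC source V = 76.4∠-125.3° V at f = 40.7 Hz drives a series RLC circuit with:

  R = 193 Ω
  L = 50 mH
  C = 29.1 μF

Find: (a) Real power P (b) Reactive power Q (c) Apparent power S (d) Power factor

Step 1 — Angular frequency: ω = 2π·f = 2π·40.7 = 255.7 rad/s.
Step 2 — Component impedances:
  R: Z = R = 193 Ω
  L: Z = jωL = j·255.7·0.05 = 0 + j12.79 Ω
  C: Z = 1/(jωC) = -j/(ω·C) = 0 - j134.4 Ω
Step 3 — Series combination: Z_total = R + L + C = 193 - j121.6 Ω = 228.1∠-32.2° Ω.
Step 4 — Source phasor: V = 76.4∠-125.3° V = -44.15 - j62.35 V.
Step 5 — Current: I = V / Z = -0.01804 - j0.3344 A = 0.3349∠-93.1° A.
Step 6 — Complex power: S = V·I* = 21.65 - j13.64 VA.
Step 7 — Real power: P = Re(S) = 21.65 W.
Step 8 — Reactive power: Q = Im(S) = -13.64 VAR.
Step 9 — Apparent power: |S| = 25.59 VA.
Step 10 — Power factor: PF = P/|S| = 0.8461 (leading).

(a) P = 21.65 W  (b) Q = -13.64 VAR  (c) S = 25.59 VA  (d) PF = 0.8461 (leading)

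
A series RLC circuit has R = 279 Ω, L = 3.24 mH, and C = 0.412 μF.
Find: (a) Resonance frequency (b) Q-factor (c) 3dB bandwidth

Step 1 — Resonance: ω₀ = 1/√(LC) = 1/√(0.00324·4.12e-07) = 2.737e+04 rad/s.
Step 2 — f₀ = ω₀/(2π) = 4356 Hz.
Step 3 — Series Q: Q = ω₀L/R = 2.737e+04·0.00324/279 = 0.3178.
Step 4 — Bandwidth: Δω = ω₀/Q = 8.611e+04 rad/s; BW = Δω/(2π) = 1.371e+04 Hz.

(a) f₀ = 4356 Hz  (b) Q = 0.3178  (c) BW = 1.371e+04 Hz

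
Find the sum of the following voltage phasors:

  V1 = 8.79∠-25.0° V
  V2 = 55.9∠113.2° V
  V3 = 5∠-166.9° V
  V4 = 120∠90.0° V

Step 1 — Convert each phasor to rectangular form:
  V1 = 8.79·(cos(-25.0°) + j·sin(-25.0°)) = 7.966 - j3.715 V
  V2 = 55.9·(cos(113.2°) + j·sin(113.2°)) = -22.02 + j51.38 V
  V3 = 5·(cos(-166.9°) + j·sin(-166.9°)) = -4.87 - j1.133 V
  V4 = 120·(cos(90.0°) + j·sin(90.0°)) = 0 + j120 V
Step 2 — Sum components: V_total = -18.92 + j166.5 V.
Step 3 — Convert to polar: |V_total| = 167.6 V, ∠V_total = 96.5°.

V_total = 167.6∠96.5° V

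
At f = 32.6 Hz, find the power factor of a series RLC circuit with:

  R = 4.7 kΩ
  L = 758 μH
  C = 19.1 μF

Step 1 — Angular frequency: ω = 2π·f = 2π·32.6 = 204.8 rad/s.
Step 2 — Component impedances:
  R: Z = R = 4700 Ω
  L: Z = jωL = j·204.8·0.000758 = 0 + j0.1553 Ω
  C: Z = 1/(jωC) = -j/(ω·C) = 0 - j255.6 Ω
Step 3 — Series combination: Z_total = R + L + C = 4700 - j255.4 Ω = 4707∠-3.1° Ω.
Step 4 — Power factor: PF = cos(φ) = Re(Z)/|Z| = 4700/4707 = 0.9985.
Step 5 — Type: Im(Z) = -255.4 ⇒ leading (phase φ = -3.1°).

PF = 0.9985 (leading, φ = -3.1°)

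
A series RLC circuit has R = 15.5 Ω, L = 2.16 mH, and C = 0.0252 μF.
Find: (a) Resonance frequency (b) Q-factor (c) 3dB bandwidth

Step 1 — Resonance condition Im(Z)=0 gives ω₀ = 1/√(LC).
Step 2 — ω₀ = 1/√(0.00216·2.52e-08) = 1.355e+05 rad/s.
Step 3 — f₀ = ω₀/(2π) = 2.157e+04 Hz.
Step 4 — Series Q: Q = ω₀L/R = 1.355e+05·0.00216/15.5 = 18.89.
Step 5 — 3dB bandwidth: Δω = ω₀/Q = 7176 rad/s; BW = Δω/(2π) = 1142 Hz.

(a) f₀ = 2.157e+04 Hz  (b) Q = 18.89  (c) BW = 1142 Hz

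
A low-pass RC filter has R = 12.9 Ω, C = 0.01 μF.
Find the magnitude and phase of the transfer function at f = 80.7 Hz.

Step 1 — Angular frequency: ω = 2π·80.7 = 507.1 rad/s.
Step 2 — Transfer function: H(jω) = 1/(1 + jωRC).
Step 3 — Denominator: 1 + jωRC = 1 + j·507.1·12.9·1e-08 = 1 + j6.541e-05.
Step 4 — H = 1 - j6.541e-05.
Step 5 — Magnitude: |H| = 1 (-0.0 dB); phase: φ = -0.0°.

|H| = 1 (-0.0 dB), φ = -0.0°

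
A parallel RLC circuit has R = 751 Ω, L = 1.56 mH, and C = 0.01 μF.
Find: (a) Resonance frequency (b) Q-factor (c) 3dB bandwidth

Step 1 — Resonance: ω₀ = 1/√(LC) = 1/√(0.00156·1e-08) = 2.532e+05 rad/s.
Step 2 — f₀ = ω₀/(2π) = 4.03e+04 Hz.
Step 3 — Parallel Q: Q = R/(ω₀L) = 751/(2.532e+05·0.00156) = 1.901.
Step 4 — Bandwidth: Δω = ω₀/Q = 1.332e+05 rad/s; BW = Δω/(2π) = 2.119e+04 Hz.

(a) f₀ = 4.03e+04 Hz  (b) Q = 1.901  (c) BW = 2.119e+04 Hz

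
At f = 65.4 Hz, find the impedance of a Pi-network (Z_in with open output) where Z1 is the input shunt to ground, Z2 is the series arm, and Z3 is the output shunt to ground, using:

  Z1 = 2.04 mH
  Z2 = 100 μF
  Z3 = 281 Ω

Step 1 — Angular frequency: ω = 2π·f = 2π·65.4 = 410.9 rad/s.
Step 2 — Component impedances:
  Z1: Z = jωL = j·410.9·0.00204 = 0 + j0.8383 Ω
  Z2: Z = 1/(jωC) = -j/(ω·C) = 0 - j24.34 Ω
  Z3: Z = R = 281 Ω
Step 3 — With open output, the series arm Z2 and the output shunt Z3 appear in series to ground: Z2 + Z3 = 281 - j24.34 Ω.
Step 4 — Parallel with input shunt Z1: Z_in = Z1 || (Z2 + Z3) = 0.002483 + j0.8385 Ω = 0.8385∠89.8° Ω.

Z = 0.002483 + j0.8385 Ω = 0.8385∠89.8° Ω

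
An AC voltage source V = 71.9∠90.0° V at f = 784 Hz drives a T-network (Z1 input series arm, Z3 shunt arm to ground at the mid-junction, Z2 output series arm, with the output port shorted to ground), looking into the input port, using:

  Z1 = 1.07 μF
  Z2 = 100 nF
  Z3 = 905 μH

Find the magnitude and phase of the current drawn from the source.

Step 1 — Angular frequency: ω = 2π·f = 2π·784 = 4926 rad/s.
Step 2 — Component impedances:
  Z1: Z = 1/(jωC) = -j/(ω·C) = 0 - j189.7 Ω
  Z2: Z = 1/(jωC) = -j/(ω·C) = 0 - j2030 Ω
  Z3: Z = jωL = j·4926·0.000905 = 0 + j4.458 Ω
Step 3 — With the output port shorted to ground, the output series arm Z2 runs from the junction to ground; the shunt arm Z3 also runs from the junction to ground. They appear in parallel: Z3 || Z2 = 0 + j4.468 Ω.
Step 4 — Series with input arm Z1: Z_in = Z1 + (Z3 || Z2) = 0 - j185.3 Ω = 185.3∠-90.0° Ω.
Step 5 — Source phasor: V = 71.9∠90.0° V = 0 + j71.9 V.
Step 6 — Ohm's law: I = V / Z_total = (0 + j71.9) / (0 - j185.3) = -0.3881 A.
Step 7 — Convert to polar: |I| = 0.3881 A, ∠I = 180.0°.

I = 0.3881∠180.0° A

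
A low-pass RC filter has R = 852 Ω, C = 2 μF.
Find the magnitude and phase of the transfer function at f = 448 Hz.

Step 1 — Angular frequency: ω = 2π·448 = 2815 rad/s.
Step 2 — Transfer function: H(jω) = 1/(1 + jωRC).
Step 3 — Denominator: 1 + jωRC = 1 + j·2815·852·2e-06 = 1 + j4.797.
Step 4 — H = 0.04165 - j0.1998.
Step 5 — Magnitude: |H| = 0.2041 (-13.8 dB); phase: φ = -78.2°.

|H| = 0.2041 (-13.8 dB), φ = -78.2°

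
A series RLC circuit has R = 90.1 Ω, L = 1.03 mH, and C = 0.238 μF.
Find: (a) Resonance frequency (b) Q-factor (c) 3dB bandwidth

Step 1 — Resonance: ω₀ = 1/√(LC) = 1/√(0.00103·2.38e-07) = 6.387e+04 rad/s.
Step 2 — f₀ = ω₀/(2π) = 1.017e+04 Hz.
Step 3 — Series Q: Q = ω₀L/R = 6.387e+04·0.00103/90.1 = 0.7301.
Step 4 — Bandwidth: Δω = ω₀/Q = 8.748e+04 rad/s; BW = Δω/(2π) = 1.392e+04 Hz.

(a) f₀ = 1.017e+04 Hz  (b) Q = 0.7301  (c) BW = 1.392e+04 Hz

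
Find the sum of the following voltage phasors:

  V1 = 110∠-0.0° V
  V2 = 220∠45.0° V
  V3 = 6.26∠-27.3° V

Step 1 — Convert each phasor to rectangular form:
  V1 = 110·(cos(-0.0°) + j·sin(-0.0°)) = 110 V
  V2 = 220·(cos(45.0°) + j·sin(45.0°)) = 155.6 + j155.6 V
  V3 = 6.26·(cos(-27.3°) + j·sin(-27.3°)) = 5.563 - j2.871 V
Step 2 — Sum components: V_total = 271.1 + j152.7 V.
Step 3 — Convert to polar: |V_total| = 311.2 V, ∠V_total = 29.4°.

V_total = 311.2∠29.4° V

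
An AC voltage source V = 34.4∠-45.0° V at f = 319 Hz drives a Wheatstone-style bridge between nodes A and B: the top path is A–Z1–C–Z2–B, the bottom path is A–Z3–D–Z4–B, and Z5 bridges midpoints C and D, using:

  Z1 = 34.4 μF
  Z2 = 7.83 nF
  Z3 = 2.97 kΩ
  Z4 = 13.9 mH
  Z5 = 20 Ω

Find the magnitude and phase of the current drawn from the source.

Step 1 — Angular frequency: ω = 2π·f = 2π·319 = 2004 rad/s.
Step 2 — Component impedances:
  Z1: Z = 1/(jωC) = -j/(ω·C) = 0 - j14.5 Ω
  Z2: Z = 1/(jωC) = -j/(ω·C) = 0 - j6.372e+04 Ω
  Z3: Z = R = 2970 Ω
  Z4: Z = jωL = j·2004·0.0139 = 0 + j27.86 Ω
  Z5: Z = R = 20 Ω
Step 3 — Bridge requires nodal analysis (the Z5 bridge couples midpoints C and D, so the two paths cannot be reduced to a simple series/parallel combination). Setting node B to ground and injecting 1 A at node A, the 3-node admittance system at A, C, D solves to V_A = Z_AB = 19.95 + j13.56 Ω = 24.12∠34.2° Ω.
Step 4 — Source phasor: V = 34.4∠-45.0° V = 24.32 - j24.32 V.
Step 5 — Ohm's law: I = V / Z_total = (24.32 - j24.32) / (19.95 + j13.56) = 0.2674 - j1.401 A.
Step 6 — Convert to polar: |I| = 1.426 A, ∠I = -79.2°.

I = 1.426∠-79.2° A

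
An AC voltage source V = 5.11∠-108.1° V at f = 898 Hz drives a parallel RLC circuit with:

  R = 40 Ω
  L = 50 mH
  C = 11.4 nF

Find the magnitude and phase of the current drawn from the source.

Step 1 — Angular frequency: ω = 2π·f = 2π·898 = 5642 rad/s.
Step 2 — Component impedances:
  R: Z = R = 40 Ω
  L: Z = jωL = j·5642·0.05 = 0 + j282.1 Ω
  C: Z = 1/(jωC) = -j/(ω·C) = 0 - j1.555e+04 Ω
Step 3 — Parallel combination: 1/Z_total = 1/R + 1/L + 1/C; Z_total = 39.24 + j5.463 Ω = 39.62∠7.9° Ω.
Step 4 — Source phasor: V = 5.11∠-108.1° V = -1.588 - j4.857 V.
Step 5 — Ohm's law: I = V / Z_total = (-1.588 - j4.857) / (39.24 + j5.463) = -0.05659 - j0.1159 A.
Step 6 — Convert to polar: |I| = 0.129 A, ∠I = -116.0°.

I = 0.129∠-116.0° A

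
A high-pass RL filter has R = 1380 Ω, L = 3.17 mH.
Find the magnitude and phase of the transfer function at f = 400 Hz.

Step 1 — Angular frequency: ω = 2π·400 = 2513 rad/s.
Step 2 — Transfer function: H(jω) = jωL/(R + jωL).
Step 3 — Numerator jωL = j·7.967; denominator R + jωL = 1380 + j7.967.
Step 4 — H = 3.333e-05 + j0.005773.
Step 5 — Magnitude: |H| = 0.005773 (-44.8 dB); phase: φ = 89.7°.

|H| = 0.005773 (-44.8 dB), φ = 89.7°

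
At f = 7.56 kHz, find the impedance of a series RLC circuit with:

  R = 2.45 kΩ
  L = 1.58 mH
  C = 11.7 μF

Step 1 — Angular frequency: ω = 2π·f = 2π·7560 = 4.75e+04 rad/s.
Step 2 — Component impedances:
  R: Z = R = 2450 Ω
  L: Z = jωL = j·4.75e+04·0.00158 = 0 + j75.05 Ω
  C: Z = 1/(jωC) = -j/(ω·C) = 0 - j1.799 Ω
Step 3 — Series combination: Z_total = R + L + C = 2450 + j73.25 Ω = 2451∠1.7° Ω.

Z = 2450 + j73.25 Ω = 2451∠1.7° Ω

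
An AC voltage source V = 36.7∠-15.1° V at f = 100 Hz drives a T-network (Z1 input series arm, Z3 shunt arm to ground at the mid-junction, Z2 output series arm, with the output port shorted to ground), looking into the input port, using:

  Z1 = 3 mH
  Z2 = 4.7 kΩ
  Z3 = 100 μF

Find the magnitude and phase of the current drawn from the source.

Step 1 — Angular frequency: ω = 2π·f = 2π·100 = 628.3 rad/s.
Step 2 — Component impedances:
  Z1: Z = jωL = j·628.3·0.003 = 0 + j1.885 Ω
  Z2: Z = R = 4700 Ω
  Z3: Z = 1/(jωC) = -j/(ω·C) = 0 - j15.92 Ω
Step 3 — With the output port shorted to ground, the output series arm Z2 runs from the junction to ground; the shunt arm Z3 also runs from the junction to ground. They appear in parallel: Z3 || Z2 = 0.05389 - j15.92 Ω.
Step 4 — Series with input arm Z1: Z_in = Z1 + (Z3 || Z2) = 0.05389 - j14.03 Ω = 14.03∠-89.8° Ω.
Step 5 — Source phasor: V = 36.7∠-15.1° V = 35.43 - j9.561 V.
Step 6 — Ohm's law: I = V / Z_total = (35.43 - j9.561) / (0.05389 - j14.03) = 0.6911 + j2.523 A.
Step 7 — Convert to polar: |I| = 2.616 A, ∠I = 74.7°.

I = 2.616∠74.7° A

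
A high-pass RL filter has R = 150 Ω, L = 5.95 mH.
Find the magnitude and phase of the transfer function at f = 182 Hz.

Step 1 — Angular frequency: ω = 2π·182 = 1144 rad/s.
Step 2 — Transfer function: H(jω) = jωL/(R + jωL).
Step 3 — Numerator jωL = j·6.804; denominator R + jωL = 150 + j6.804.
Step 4 — H = 0.002053 + j0.04527.
Step 5 — Magnitude: |H| = 0.04531 (-26.9 dB); phase: φ = 87.4°.

|H| = 0.04531 (-26.9 dB), φ = 87.4°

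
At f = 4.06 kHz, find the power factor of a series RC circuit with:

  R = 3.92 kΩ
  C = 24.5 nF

Step 1 — Angular frequency: ω = 2π·f = 2π·4060 = 2.551e+04 rad/s.
Step 2 — Component impedances:
  R: Z = R = 3920 Ω
  C: Z = 1/(jωC) = -j/(ω·C) = 0 - j1600 Ω
Step 3 — Series combination: Z_total = R + C = 3920 - j1600 Ω = 4234∠-22.2° Ω.
Step 4 — Power factor: PF = cos(φ) = Re(Z)/|Z| = 3920/4234 = 0.9258.
Step 5 — Type: Im(Z) = -1600 ⇒ leading (phase φ = -22.2°).

PF = 0.9258 (leading, φ = -22.2°)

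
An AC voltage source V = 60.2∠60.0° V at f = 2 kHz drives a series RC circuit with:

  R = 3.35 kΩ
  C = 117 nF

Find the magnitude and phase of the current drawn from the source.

Step 1 — Angular frequency: ω = 2π·f = 2π·2000 = 1.257e+04 rad/s.
Step 2 — Component impedances:
  R: Z = R = 3350 Ω
  C: Z = 1/(jωC) = -j/(ω·C) = 0 - j680.1 Ω
Step 3 — Series combination: Z_total = R + C = 3350 - j680.1 Ω = 3418∠-11.5° Ω.
Step 4 — Source phasor: V = 60.2∠60.0° V = 30.1 + j52.13 V.
Step 5 — Ohm's law: I = V / Z_total = (30.1 + j52.13) / (3350 - j680.1) = 0.005595 + j0.0167 A.
Step 6 — Convert to polar: |I| = 0.01761 A, ∠I = 71.5°.

I = 0.01761∠71.5° A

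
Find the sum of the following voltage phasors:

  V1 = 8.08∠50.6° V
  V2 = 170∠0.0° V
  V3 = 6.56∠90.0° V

Step 1 — Convert each phasor to rectangular form:
  V1 = 8.08·(cos(50.6°) + j·sin(50.6°)) = 5.129 + j6.244 V
  V2 = 170·(cos(0.0°) + j·sin(0.0°)) = 170 V
  V3 = 6.56·(cos(90.0°) + j·sin(90.0°)) = 0 + j6.56 V
Step 2 — Sum components: V_total = 175.1 + j12.8 V.
Step 3 — Convert to polar: |V_total| = 175.6 V, ∠V_total = 4.2°.

V_total = 175.6∠4.2° V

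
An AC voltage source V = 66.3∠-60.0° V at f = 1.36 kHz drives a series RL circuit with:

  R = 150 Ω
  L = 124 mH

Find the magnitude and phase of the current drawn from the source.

Step 1 — Angular frequency: ω = 2π·f = 2π·1360 = 8545 rad/s.
Step 2 — Component impedances:
  R: Z = R = 150 Ω
  L: Z = jωL = j·8545·0.124 = 0 + j1060 Ω
Step 3 — Series combination: Z_total = R + L = 150 + j1060 Ω = 1070∠81.9° Ω.
Step 4 — Source phasor: V = 66.3∠-60.0° V = 33.15 - j57.42 V.
Step 5 — Ohm's law: I = V / Z_total = (33.15 - j57.42) / (150 + j1060) = -0.04878 - j0.03819 A.
Step 6 — Convert to polar: |I| = 0.06195 A, ∠I = -141.9°.

I = 0.06195∠-141.9° A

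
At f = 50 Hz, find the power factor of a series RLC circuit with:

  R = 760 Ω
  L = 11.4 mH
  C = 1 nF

Step 1 — Angular frequency: ω = 2π·f = 2π·50 = 314.2 rad/s.
Step 2 — Component impedances:
  R: Z = R = 760 Ω
  L: Z = jωL = j·314.2·0.0114 = 0 + j3.581 Ω
  C: Z = 1/(jωC) = -j/(ω·C) = 0 - j3.183e+06 Ω
Step 3 — Series combination: Z_total = R + L + C = 760 - j3.183e+06 Ω = 3.183e+06∠-90.0° Ω.
Step 4 — Power factor: PF = cos(φ) = Re(Z)/|Z| = 760/3.183e+06 = 0.0002388.
Step 5 — Type: Im(Z) = -3.183e+06 ⇒ leading (phase φ = -90.0°).

PF = 0.0002388 (leading, φ = -90.0°)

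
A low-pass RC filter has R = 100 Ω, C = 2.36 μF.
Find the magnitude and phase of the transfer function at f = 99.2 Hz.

Step 1 — Angular frequency: ω = 2π·99.2 = 623.3 rad/s.
Step 2 — Transfer function: H(jω) = 1/(1 + jωRC).
Step 3 — Denominator: 1 + jωRC = 1 + j·623.3·100·2.36e-06 = 1 + j0.1471.
Step 4 — H = 0.9788 - j0.144.
Step 5 — Magnitude: |H| = 0.9894 (-0.1 dB); phase: φ = -8.4°.

|H| = 0.9894 (-0.1 dB), φ = -8.4°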